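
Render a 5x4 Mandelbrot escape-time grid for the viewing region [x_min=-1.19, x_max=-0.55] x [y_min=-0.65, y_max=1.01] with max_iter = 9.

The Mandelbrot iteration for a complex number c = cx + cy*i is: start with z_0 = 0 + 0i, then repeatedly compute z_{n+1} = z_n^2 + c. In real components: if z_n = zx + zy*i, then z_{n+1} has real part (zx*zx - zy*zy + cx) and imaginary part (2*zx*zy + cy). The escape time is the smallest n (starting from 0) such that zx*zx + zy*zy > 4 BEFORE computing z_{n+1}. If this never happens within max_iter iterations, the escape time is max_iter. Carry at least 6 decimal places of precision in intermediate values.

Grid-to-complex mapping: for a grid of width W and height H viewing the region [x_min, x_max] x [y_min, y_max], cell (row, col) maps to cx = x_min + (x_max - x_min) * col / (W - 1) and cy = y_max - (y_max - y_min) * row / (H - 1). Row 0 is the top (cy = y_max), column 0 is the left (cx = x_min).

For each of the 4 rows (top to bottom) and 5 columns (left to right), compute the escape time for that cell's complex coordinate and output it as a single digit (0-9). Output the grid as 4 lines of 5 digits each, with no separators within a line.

(row=0, col=0): c = -1.1900 + 1.0100i → escape time 3
(row=0, col=1): c = -1.0300 + 1.0100i → escape time 3
(row=0, col=2): c = -0.8700 + 1.0100i → escape time 3
(row=0, col=3): c = -0.7100 + 1.0100i → escape time 3
(row=0, col=4): c = -0.5500 + 1.0100i → escape time 4
(row=1, col=0): c = -1.1900 + 0.4567i → escape time 6
(row=1, col=1): c = -1.0300 + 0.4567i → escape time 5
(row=1, col=2): c = -0.8700 + 0.4567i → escape time 6
(row=1, col=3): c = -0.7100 + 0.4567i → escape time 9
(row=1, col=4): c = -0.5500 + 0.4567i → escape time 9
(row=2, col=0): c = -1.1900 + -0.0967i → escape time 9
(row=2, col=1): c = -1.0300 + -0.0967i → escape time 9
(row=2, col=2): c = -0.8700 + -0.0967i → escape time 9
(row=2, col=3): c = -0.7100 + -0.0967i → escape time 9
(row=2, col=4): c = -0.5500 + -0.0967i → escape time 9
(row=3, col=0): c = -1.1900 + -0.6500i → escape time 3
(row=3, col=1): c = -1.0300 + -0.6500i → escape time 4
(row=3, col=2): c = -0.8700 + -0.6500i → escape time 4
(row=3, col=3): c = -0.7100 + -0.6500i → escape time 6
(row=3, col=4): c = -0.5500 + -0.6500i → escape time 9

Answer: 33334
65699
99999
34469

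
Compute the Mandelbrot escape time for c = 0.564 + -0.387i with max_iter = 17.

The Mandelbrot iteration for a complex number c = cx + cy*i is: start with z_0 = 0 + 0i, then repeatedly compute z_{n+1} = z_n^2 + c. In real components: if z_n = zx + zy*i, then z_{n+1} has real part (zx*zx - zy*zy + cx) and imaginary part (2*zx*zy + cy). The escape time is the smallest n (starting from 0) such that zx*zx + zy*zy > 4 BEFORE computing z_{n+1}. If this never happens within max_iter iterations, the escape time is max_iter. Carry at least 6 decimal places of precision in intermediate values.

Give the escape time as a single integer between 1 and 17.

Answer: 4

Derivation:
z_0 = 0 + 0i, c = 0.5640 + -0.3870i
Iter 1: z = 0.5640 + -0.3870i, |z|^2 = 0.4679
Iter 2: z = 0.7323 + -0.8235i, |z|^2 = 1.2145
Iter 3: z = 0.4221 + -1.5932i, |z|^2 = 2.7164
Iter 4: z = -1.7961 + -1.7319i, |z|^2 = 6.2257
Escaped at iteration 4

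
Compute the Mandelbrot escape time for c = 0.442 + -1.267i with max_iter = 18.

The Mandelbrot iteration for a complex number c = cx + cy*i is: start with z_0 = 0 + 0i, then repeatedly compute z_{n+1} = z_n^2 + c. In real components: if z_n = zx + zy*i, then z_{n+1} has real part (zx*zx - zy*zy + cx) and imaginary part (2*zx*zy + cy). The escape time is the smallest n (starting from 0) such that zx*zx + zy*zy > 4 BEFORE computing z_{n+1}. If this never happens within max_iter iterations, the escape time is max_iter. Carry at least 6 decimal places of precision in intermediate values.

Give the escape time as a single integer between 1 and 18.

z_0 = 0 + 0i, c = 0.4420 + -1.2670i
Iter 1: z = 0.4420 + -1.2670i, |z|^2 = 1.8007
Iter 2: z = -0.9679 + -2.3870i, |z|^2 = 6.6348
Escaped at iteration 2

Answer: 2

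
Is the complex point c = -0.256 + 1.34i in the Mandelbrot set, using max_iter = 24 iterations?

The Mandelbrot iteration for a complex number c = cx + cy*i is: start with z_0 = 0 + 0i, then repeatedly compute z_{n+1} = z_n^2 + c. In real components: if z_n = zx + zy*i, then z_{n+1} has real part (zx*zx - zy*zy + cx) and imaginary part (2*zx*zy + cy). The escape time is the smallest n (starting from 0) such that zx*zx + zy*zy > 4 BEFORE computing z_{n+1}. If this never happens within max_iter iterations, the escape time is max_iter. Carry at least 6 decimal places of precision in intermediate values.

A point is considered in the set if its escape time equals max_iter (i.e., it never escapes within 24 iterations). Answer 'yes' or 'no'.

Answer: no

Derivation:
z_0 = 0 + 0i, c = -0.2560 + 1.3400i
Iter 1: z = -0.2560 + 1.3400i, |z|^2 = 1.8611
Iter 2: z = -1.9861 + 0.6539i, |z|^2 = 4.3721
Escaped at iteration 2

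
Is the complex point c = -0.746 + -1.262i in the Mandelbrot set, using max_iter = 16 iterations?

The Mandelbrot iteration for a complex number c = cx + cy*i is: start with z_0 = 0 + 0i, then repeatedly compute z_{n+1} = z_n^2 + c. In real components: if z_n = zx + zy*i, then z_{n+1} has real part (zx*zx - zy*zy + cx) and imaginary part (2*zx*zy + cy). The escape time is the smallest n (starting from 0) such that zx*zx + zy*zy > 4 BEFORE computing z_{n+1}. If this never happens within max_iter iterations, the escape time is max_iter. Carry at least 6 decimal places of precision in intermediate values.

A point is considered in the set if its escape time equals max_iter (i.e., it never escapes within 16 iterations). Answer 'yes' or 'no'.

z_0 = 0 + 0i, c = -0.7460 + -1.2620i
Iter 1: z = -0.7460 + -1.2620i, |z|^2 = 2.1492
Iter 2: z = -1.7821 + 0.6209i, |z|^2 = 3.5615
Iter 3: z = 2.0445 + -3.4751i, |z|^2 = 16.2559
Escaped at iteration 3

Answer: no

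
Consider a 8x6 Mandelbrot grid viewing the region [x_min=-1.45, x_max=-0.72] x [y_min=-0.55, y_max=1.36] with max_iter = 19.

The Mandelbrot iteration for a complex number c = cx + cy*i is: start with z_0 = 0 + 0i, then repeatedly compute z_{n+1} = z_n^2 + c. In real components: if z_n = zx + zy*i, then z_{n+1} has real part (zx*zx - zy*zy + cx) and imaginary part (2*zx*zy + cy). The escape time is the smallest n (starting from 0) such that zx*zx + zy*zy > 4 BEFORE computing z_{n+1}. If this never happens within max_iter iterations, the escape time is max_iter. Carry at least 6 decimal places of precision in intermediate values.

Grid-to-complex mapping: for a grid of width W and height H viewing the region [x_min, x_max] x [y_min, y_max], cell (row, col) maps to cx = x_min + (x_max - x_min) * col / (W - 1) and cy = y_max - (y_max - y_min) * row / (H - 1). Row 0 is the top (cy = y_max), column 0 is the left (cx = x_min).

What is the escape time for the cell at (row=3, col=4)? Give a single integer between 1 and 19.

z_0 = 0 + 0i, c = -1.0329 + 0.2140i
Iter 1: z = -1.0329 + 0.2140i, |z|^2 = 1.1126
Iter 2: z = -0.0119 + -0.2281i, |z|^2 = 0.0522
Iter 3: z = -1.0847 + 0.2194i, |z|^2 = 1.2248
Iter 4: z = 0.0956 + -0.2620i, |z|^2 = 0.0778
Iter 5: z = -1.0924 + 0.1639i, |z|^2 = 1.2201
Iter 6: z = 0.1335 + -0.1440i, |z|^2 = 0.0386
Iter 7: z = -1.0358 + 0.1755i, |z|^2 = 1.1036
Iter 8: z = 0.0092 + -0.1496i, |z|^2 = 0.0225
Iter 9: z = -1.0552 + 0.2113i, |z|^2 = 1.1580
Iter 10: z = 0.0359 + -0.2318i, |z|^2 = 0.0550
Iter 11: z = -1.0853 + 0.1974i, |z|^2 = 1.2169
Iter 12: z = 0.1061 + -0.2144i, |z|^2 = 0.0572
Iter 13: z = -1.0676 + 0.1685i, |z|^2 = 1.1681
Iter 14: z = 0.0785 + -0.1458i, |z|^2 = 0.0274
Iter 15: z = -1.0480 + 0.1911i, |z|^2 = 1.1347
Iter 16: z = 0.0288 + -0.1866i, |z|^2 = 0.0356
Iter 17: z = -1.0668 + 0.2032i, |z|^2 = 1.1795
Iter 18: z = 0.0640 + -0.2197i, |z|^2 = 0.0523

Answer: 19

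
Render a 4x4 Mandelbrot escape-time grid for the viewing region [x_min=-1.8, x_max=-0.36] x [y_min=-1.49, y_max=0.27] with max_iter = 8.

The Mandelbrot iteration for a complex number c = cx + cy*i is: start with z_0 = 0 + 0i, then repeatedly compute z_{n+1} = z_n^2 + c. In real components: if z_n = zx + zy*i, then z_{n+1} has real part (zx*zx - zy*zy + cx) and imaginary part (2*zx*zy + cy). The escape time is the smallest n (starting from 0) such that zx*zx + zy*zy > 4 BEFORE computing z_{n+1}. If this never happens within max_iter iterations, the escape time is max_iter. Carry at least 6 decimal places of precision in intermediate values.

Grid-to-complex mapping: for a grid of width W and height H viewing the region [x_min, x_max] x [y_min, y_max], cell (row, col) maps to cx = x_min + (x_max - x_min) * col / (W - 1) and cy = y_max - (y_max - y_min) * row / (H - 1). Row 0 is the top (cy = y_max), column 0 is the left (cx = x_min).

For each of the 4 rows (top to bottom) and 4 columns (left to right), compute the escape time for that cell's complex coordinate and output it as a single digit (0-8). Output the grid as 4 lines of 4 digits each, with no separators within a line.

Answer: 4788
3688
1335
1222

Derivation:
(row=0, col=0): c = -1.8000 + 0.2700i → escape time 4
(row=0, col=1): c = -1.3200 + 0.2700i → escape time 7
(row=0, col=2): c = -0.8400 + 0.2700i → escape time 8
(row=0, col=3): c = -0.3600 + 0.2700i → escape time 8
(row=1, col=0): c = -1.8000 + -0.3167i → escape time 3
(row=1, col=1): c = -1.3200 + -0.3167i → escape time 6
(row=1, col=2): c = -0.8400 + -0.3167i → escape time 8
(row=1, col=3): c = -0.3600 + -0.3167i → escape time 8
(row=2, col=0): c = -1.8000 + -0.9033i → escape time 1
(row=2, col=1): c = -1.3200 + -0.9033i → escape time 3
(row=2, col=2): c = -0.8400 + -0.9033i → escape time 3
(row=2, col=3): c = -0.3600 + -0.9033i → escape time 5
(row=3, col=0): c = -1.8000 + -1.4900i → escape time 1
(row=3, col=1): c = -1.3200 + -1.4900i → escape time 2
(row=3, col=2): c = -0.8400 + -1.4900i → escape time 2
(row=3, col=3): c = -0.3600 + -1.4900i → escape time 2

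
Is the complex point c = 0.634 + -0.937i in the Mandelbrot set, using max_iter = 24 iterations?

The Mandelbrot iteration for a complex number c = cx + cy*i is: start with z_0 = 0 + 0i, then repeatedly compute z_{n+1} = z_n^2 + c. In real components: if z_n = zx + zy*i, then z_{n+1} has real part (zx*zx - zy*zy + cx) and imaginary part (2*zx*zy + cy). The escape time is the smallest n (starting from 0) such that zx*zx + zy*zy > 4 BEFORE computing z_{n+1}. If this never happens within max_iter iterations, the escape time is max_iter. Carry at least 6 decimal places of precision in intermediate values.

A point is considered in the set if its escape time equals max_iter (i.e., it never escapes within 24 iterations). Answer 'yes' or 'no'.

Answer: no

Derivation:
z_0 = 0 + 0i, c = 0.6340 + -0.9370i
Iter 1: z = 0.6340 + -0.9370i, |z|^2 = 1.2799
Iter 2: z = 0.1580 + -2.1251i, |z|^2 = 4.5411
Escaped at iteration 2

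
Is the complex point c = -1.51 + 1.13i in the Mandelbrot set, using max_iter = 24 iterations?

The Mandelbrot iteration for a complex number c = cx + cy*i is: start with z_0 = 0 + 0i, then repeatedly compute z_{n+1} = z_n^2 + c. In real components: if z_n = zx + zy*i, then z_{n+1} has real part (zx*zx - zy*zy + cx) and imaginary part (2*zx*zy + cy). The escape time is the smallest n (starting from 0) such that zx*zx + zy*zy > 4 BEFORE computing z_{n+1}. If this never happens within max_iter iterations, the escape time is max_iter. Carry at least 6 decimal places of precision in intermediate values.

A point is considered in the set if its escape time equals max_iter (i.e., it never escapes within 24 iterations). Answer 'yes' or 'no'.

z_0 = 0 + 0i, c = -1.5100 + 1.1300i
Iter 1: z = -1.5100 + 1.1300i, |z|^2 = 3.5570
Iter 2: z = -0.5068 + -2.2826i, |z|^2 = 5.4671
Escaped at iteration 2

Answer: no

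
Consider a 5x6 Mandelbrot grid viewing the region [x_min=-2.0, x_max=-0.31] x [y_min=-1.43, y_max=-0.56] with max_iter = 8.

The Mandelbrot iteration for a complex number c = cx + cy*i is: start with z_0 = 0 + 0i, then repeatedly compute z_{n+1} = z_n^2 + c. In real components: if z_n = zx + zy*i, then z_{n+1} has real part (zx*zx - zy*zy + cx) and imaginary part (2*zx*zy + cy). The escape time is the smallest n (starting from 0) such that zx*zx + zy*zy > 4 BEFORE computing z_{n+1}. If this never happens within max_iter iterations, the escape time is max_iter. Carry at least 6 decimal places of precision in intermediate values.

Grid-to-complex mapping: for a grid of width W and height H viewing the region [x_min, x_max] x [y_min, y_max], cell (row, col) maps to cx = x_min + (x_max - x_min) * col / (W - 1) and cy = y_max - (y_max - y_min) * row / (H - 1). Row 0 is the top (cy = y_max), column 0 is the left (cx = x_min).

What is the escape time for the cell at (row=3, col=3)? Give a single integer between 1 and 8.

z_0 = 0 + 0i, c = -0.7325 + -1.0820i
Iter 1: z = -0.7325 + -1.0820i, |z|^2 = 1.7073
Iter 2: z = -1.3667 + 0.5031i, |z|^2 = 2.1209
Iter 3: z = 0.8821 + -2.4572i, |z|^2 = 6.8161
Escaped at iteration 3

Answer: 3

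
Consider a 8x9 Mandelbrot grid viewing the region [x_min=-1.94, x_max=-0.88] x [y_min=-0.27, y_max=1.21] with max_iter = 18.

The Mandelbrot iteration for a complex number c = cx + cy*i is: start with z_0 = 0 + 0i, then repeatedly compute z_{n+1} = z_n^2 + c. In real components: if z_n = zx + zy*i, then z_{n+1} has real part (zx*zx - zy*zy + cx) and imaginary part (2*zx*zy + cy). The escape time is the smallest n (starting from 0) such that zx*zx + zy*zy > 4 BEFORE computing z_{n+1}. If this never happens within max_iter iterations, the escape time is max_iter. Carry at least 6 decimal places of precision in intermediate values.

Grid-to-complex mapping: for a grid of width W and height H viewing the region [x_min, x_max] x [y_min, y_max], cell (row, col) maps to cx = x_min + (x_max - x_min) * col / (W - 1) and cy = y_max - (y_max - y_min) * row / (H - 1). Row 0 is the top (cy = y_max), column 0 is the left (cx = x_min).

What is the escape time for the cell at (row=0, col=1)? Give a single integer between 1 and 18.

Answer: 1

Derivation:
z_0 = 0 + 0i, c = -1.7886 + 1.2100i
Iter 1: z = -1.7886 + 1.2100i, |z|^2 = 4.6631
Escaped at iteration 1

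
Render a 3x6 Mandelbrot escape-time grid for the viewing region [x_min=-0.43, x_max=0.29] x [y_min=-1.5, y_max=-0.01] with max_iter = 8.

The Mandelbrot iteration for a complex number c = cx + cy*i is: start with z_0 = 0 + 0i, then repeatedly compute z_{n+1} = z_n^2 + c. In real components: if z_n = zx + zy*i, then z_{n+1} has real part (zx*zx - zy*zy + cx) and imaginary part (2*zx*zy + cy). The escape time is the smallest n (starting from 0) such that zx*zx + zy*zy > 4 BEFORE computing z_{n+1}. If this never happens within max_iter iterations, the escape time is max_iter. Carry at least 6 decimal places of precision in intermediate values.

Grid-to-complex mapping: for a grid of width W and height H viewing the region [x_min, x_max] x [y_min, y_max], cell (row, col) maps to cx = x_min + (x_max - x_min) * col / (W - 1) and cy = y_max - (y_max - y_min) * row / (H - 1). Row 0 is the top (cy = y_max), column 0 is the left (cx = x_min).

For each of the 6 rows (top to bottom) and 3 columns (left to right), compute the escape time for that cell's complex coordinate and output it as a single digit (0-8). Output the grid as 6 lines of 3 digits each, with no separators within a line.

(row=0, col=0): c = -0.4300 + -0.0100i → escape time 8
(row=0, col=1): c = -0.0700 + -0.0100i → escape time 8
(row=0, col=2): c = 0.2900 + -0.0100i → escape time 8
(row=1, col=0): c = -0.4300 + -0.3080i → escape time 8
(row=1, col=1): c = -0.0700 + -0.3080i → escape time 8
(row=1, col=2): c = 0.2900 + -0.3080i → escape time 8
(row=2, col=0): c = -0.4300 + -0.6060i → escape time 8
(row=2, col=1): c = -0.0700 + -0.6060i → escape time 8
(row=2, col=2): c = 0.2900 + -0.6060i → escape time 8
(row=3, col=0): c = -0.4300 + -0.9040i → escape time 5
(row=3, col=1): c = -0.0700 + -0.9040i → escape time 8
(row=3, col=2): c = 0.2900 + -0.9040i → escape time 4
(row=4, col=0): c = -0.4300 + -1.2020i → escape time 3
(row=4, col=1): c = -0.0700 + -1.2020i → escape time 3
(row=4, col=2): c = 0.2900 + -1.2020i → escape time 2
(row=5, col=0): c = -0.4300 + -1.5000i → escape time 2
(row=5, col=1): c = -0.0700 + -1.5000i → escape time 2
(row=5, col=2): c = 0.2900 + -1.5000i → escape time 2

Answer: 888
888
888
584
332
222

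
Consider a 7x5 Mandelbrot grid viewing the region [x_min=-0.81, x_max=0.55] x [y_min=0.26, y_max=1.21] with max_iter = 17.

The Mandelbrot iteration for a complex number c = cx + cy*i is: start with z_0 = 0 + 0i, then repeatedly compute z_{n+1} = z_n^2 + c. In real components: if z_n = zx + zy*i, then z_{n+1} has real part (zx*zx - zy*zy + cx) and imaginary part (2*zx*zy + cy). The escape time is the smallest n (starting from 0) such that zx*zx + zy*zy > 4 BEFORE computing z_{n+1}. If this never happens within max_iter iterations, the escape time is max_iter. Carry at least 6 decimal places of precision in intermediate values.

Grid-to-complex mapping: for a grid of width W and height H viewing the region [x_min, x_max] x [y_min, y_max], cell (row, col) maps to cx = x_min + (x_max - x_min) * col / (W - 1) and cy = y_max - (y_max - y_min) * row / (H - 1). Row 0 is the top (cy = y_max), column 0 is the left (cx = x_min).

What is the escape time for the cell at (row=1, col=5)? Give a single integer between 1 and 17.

z_0 = 0 + 0i, c = 0.3233 + 0.9725i
Iter 1: z = 0.3233 + 0.9725i, |z|^2 = 1.0503
Iter 2: z = -0.5179 + 1.6014i, |z|^2 = 2.8326
Iter 3: z = -1.9729 + -0.6861i, |z|^2 = 4.3631
Escaped at iteration 3

Answer: 3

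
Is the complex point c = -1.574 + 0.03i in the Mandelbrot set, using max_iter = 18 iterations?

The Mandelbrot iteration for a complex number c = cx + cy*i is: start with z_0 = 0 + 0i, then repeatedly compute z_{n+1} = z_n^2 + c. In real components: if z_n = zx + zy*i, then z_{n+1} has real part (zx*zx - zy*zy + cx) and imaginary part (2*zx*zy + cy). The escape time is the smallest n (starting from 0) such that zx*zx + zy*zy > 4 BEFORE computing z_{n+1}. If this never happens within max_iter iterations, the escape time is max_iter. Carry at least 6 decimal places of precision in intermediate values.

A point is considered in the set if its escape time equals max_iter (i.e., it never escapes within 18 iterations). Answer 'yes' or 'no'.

Answer: no

Derivation:
z_0 = 0 + 0i, c = -1.5740 + 0.0300i
Iter 1: z = -1.5740 + 0.0300i, |z|^2 = 2.4784
Iter 2: z = 0.9026 + -0.0644i, |z|^2 = 0.8188
Iter 3: z = -0.7635 + -0.0863i, |z|^2 = 0.5904
Iter 4: z = -0.9985 + 0.1618i, |z|^2 = 1.0232
Iter 5: z = -0.6032 + -0.2932i, |z|^2 = 0.4498
Iter 6: z = -1.2961 + 0.3836i, |z|^2 = 1.8271
Iter 7: z = -0.0412 + -0.9645i, |z|^2 = 0.9320
Iter 8: z = -2.5026 + 0.1096i, |z|^2 = 6.2748
Escaped at iteration 8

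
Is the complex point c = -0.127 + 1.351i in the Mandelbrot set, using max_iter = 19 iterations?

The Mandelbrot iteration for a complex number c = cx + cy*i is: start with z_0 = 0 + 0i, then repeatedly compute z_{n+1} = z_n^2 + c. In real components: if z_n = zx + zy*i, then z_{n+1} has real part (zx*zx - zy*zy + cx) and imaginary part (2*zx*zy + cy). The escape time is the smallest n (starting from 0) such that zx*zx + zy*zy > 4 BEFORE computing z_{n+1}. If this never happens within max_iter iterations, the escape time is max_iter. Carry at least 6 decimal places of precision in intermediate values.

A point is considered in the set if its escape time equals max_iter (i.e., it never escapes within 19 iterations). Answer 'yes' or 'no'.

Answer: no

Derivation:
z_0 = 0 + 0i, c = -0.1270 + 1.3510i
Iter 1: z = -0.1270 + 1.3510i, |z|^2 = 1.8413
Iter 2: z = -1.9361 + 1.0078i, |z|^2 = 4.7641
Escaped at iteration 2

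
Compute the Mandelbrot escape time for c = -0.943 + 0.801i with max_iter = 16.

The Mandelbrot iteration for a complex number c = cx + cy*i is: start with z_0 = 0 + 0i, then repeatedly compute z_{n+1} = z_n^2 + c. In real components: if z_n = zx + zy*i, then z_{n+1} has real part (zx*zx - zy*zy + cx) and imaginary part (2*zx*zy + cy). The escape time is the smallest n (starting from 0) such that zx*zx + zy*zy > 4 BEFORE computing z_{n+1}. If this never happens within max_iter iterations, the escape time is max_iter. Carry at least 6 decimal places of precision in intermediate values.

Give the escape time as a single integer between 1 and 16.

z_0 = 0 + 0i, c = -0.9430 + 0.8010i
Iter 1: z = -0.9430 + 0.8010i, |z|^2 = 1.5309
Iter 2: z = -0.6954 + -0.7097i, |z|^2 = 0.9872
Iter 3: z = -0.9631 + 1.7880i, |z|^2 = 4.1245
Escaped at iteration 3

Answer: 3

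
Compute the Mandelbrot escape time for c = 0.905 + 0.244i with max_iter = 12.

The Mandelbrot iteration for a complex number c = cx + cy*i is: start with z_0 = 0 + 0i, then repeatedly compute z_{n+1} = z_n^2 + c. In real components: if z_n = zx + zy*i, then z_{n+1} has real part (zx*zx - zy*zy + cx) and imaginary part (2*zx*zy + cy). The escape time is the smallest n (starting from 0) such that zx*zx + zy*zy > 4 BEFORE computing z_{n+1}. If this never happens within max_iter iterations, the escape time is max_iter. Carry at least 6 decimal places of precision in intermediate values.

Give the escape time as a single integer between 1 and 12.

z_0 = 0 + 0i, c = 0.9050 + 0.2440i
Iter 1: z = 0.9050 + 0.2440i, |z|^2 = 0.8786
Iter 2: z = 1.6645 + 0.6856i, |z|^2 = 3.2406
Iter 3: z = 3.2054 + 2.5265i, |z|^2 = 16.6578
Escaped at iteration 3

Answer: 3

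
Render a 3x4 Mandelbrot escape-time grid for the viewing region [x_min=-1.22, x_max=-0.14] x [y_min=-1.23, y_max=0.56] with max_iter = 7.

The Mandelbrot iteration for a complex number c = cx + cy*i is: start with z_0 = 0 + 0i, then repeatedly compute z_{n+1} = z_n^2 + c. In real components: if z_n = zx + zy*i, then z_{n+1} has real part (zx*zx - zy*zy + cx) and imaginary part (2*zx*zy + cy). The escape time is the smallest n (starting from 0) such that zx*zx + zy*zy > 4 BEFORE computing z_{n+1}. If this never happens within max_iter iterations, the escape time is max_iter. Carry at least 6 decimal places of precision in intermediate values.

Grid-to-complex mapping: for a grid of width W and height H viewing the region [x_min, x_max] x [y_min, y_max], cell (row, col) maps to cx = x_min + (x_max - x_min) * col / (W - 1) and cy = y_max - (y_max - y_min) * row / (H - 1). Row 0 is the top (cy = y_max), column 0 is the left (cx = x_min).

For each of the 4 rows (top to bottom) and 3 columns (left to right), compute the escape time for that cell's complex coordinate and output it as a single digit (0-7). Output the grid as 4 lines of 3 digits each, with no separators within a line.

(row=0, col=0): c = -1.2200 + 0.5600i → escape time 4
(row=0, col=1): c = -0.6800 + 0.5600i → escape time 7
(row=0, col=2): c = -0.1400 + 0.5600i → escape time 7
(row=1, col=0): c = -1.2200 + -0.0367i → escape time 7
(row=1, col=1): c = -0.6800 + -0.0367i → escape time 7
(row=1, col=2): c = -0.1400 + -0.0367i → escape time 7
(row=2, col=0): c = -1.2200 + -0.6333i → escape time 3
(row=2, col=1): c = -0.6800 + -0.6333i → escape time 6
(row=2, col=2): c = -0.1400 + -0.6333i → escape time 7
(row=3, col=0): c = -1.2200 + -1.2300i → escape time 2
(row=3, col=1): c = -0.6800 + -1.2300i → escape time 3
(row=3, col=2): c = -0.1400 + -1.2300i → escape time 3

Answer: 477
777
367
233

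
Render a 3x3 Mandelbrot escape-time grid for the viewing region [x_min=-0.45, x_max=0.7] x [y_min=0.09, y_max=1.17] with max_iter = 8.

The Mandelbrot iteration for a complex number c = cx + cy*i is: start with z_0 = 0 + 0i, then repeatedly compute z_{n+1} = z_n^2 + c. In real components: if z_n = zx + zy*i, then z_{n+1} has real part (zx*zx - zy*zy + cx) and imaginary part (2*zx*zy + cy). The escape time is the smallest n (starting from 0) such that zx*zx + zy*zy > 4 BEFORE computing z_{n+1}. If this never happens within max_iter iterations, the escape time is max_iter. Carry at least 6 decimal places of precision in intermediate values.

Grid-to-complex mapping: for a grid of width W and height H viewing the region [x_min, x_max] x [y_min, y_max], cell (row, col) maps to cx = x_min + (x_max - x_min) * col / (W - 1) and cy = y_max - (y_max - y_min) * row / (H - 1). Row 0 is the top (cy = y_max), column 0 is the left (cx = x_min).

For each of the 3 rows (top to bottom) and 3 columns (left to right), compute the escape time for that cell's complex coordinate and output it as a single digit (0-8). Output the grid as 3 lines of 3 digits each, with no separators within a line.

Answer: 332
883
883

Derivation:
(row=0, col=0): c = -0.4500 + 1.1700i → escape time 3
(row=0, col=1): c = 0.1250 + 1.1700i → escape time 3
(row=0, col=2): c = 0.7000 + 1.1700i → escape time 2
(row=1, col=0): c = -0.4500 + 0.6300i → escape time 8
(row=1, col=1): c = 0.1250 + 0.6300i → escape time 8
(row=1, col=2): c = 0.7000 + 0.6300i → escape time 3
(row=2, col=0): c = -0.4500 + 0.0900i → escape time 8
(row=2, col=1): c = 0.1250 + 0.0900i → escape time 8
(row=2, col=2): c = 0.7000 + 0.0900i → escape time 3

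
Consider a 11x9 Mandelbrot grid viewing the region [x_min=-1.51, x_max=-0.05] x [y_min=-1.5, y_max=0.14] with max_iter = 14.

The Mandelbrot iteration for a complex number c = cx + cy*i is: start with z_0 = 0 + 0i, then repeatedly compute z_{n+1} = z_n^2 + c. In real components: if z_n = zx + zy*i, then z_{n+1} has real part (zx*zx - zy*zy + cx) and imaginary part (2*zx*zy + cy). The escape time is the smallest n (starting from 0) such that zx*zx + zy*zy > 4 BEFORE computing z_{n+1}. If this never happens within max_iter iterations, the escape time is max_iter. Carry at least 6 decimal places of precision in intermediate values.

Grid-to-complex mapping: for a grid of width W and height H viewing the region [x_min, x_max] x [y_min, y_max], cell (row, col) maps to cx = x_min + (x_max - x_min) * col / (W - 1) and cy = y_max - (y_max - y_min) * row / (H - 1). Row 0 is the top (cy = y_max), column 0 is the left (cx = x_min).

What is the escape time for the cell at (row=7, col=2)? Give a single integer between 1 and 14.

Answer: 2

Derivation:
z_0 = 0 + 0i, c = -1.2180 + -1.2950i
Iter 1: z = -1.2180 + -1.2950i, |z|^2 = 3.1605
Iter 2: z = -1.4115 + 1.8596i, |z|^2 = 5.4505
Escaped at iteration 2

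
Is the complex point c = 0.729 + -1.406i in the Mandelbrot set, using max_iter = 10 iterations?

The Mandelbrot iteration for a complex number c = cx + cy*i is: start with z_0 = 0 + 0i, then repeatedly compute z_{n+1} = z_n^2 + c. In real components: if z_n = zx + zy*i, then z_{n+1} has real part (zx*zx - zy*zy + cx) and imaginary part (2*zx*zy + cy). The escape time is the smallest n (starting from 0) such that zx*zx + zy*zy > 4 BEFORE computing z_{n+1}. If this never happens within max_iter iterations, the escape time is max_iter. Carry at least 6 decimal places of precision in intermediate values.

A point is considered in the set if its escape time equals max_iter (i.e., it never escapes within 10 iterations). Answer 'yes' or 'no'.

Answer: no

Derivation:
z_0 = 0 + 0i, c = 0.7290 + -1.4060i
Iter 1: z = 0.7290 + -1.4060i, |z|^2 = 2.5083
Iter 2: z = -0.7164 + -3.4559i, |z|^2 = 12.4568
Escaped at iteration 2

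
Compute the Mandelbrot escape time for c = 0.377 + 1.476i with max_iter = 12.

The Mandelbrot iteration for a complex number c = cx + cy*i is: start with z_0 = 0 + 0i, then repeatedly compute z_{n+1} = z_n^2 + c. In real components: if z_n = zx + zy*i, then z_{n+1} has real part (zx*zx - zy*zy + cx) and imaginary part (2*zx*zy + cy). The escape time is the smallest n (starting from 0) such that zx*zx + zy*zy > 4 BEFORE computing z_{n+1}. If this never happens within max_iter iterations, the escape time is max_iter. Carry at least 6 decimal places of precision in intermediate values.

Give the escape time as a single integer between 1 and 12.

z_0 = 0 + 0i, c = 0.3770 + 1.4760i
Iter 1: z = 0.3770 + 1.4760i, |z|^2 = 2.3207
Iter 2: z = -1.6594 + 2.5889i, |z|^2 = 9.4562
Escaped at iteration 2

Answer: 2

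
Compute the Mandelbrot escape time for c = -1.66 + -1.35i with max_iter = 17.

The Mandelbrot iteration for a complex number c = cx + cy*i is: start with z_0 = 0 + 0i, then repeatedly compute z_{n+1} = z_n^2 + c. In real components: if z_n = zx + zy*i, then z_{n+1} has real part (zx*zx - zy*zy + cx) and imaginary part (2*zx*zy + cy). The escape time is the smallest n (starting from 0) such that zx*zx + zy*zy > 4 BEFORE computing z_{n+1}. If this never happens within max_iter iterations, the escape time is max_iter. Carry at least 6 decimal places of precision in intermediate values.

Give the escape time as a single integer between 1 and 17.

Answer: 1

Derivation:
z_0 = 0 + 0i, c = -1.6600 + -1.3500i
Iter 1: z = -1.6600 + -1.3500i, |z|^2 = 4.5781
Escaped at iteration 1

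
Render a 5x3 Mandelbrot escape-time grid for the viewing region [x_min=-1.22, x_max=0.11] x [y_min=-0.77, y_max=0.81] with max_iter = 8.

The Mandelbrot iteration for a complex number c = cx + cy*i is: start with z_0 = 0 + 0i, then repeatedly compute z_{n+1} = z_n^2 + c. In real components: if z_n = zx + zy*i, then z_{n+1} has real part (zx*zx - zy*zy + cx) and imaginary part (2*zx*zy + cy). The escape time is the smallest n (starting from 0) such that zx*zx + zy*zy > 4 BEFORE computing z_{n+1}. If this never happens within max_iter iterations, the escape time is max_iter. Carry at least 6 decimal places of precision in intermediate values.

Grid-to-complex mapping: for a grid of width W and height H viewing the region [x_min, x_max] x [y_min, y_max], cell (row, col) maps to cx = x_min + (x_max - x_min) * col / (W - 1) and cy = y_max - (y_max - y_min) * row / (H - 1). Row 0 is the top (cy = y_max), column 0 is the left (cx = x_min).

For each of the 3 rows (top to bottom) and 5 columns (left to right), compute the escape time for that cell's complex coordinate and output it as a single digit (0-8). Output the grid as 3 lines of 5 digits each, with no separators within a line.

Answer: 34586
88888
34587

Derivation:
(row=0, col=0): c = -1.2200 + 0.8100i → escape time 3
(row=0, col=1): c = -0.8875 + 0.8100i → escape time 4
(row=0, col=2): c = -0.5550 + 0.8100i → escape time 5
(row=0, col=3): c = -0.2225 + 0.8100i → escape time 8
(row=0, col=4): c = 0.1100 + 0.8100i → escape time 6
(row=1, col=0): c = -1.2200 + 0.0200i → escape time 8
(row=1, col=1): c = -0.8875 + 0.0200i → escape time 8
(row=1, col=2): c = -0.5550 + 0.0200i → escape time 8
(row=1, col=3): c = -0.2225 + 0.0200i → escape time 8
(row=1, col=4): c = 0.1100 + 0.0200i → escape time 8
(row=2, col=0): c = -1.2200 + -0.7700i → escape time 3
(row=2, col=1): c = -0.8875 + -0.7700i → escape time 4
(row=2, col=2): c = -0.5550 + -0.7700i → escape time 5
(row=2, col=3): c = -0.2225 + -0.7700i → escape time 8
(row=2, col=4): c = 0.1100 + -0.7700i → escape time 7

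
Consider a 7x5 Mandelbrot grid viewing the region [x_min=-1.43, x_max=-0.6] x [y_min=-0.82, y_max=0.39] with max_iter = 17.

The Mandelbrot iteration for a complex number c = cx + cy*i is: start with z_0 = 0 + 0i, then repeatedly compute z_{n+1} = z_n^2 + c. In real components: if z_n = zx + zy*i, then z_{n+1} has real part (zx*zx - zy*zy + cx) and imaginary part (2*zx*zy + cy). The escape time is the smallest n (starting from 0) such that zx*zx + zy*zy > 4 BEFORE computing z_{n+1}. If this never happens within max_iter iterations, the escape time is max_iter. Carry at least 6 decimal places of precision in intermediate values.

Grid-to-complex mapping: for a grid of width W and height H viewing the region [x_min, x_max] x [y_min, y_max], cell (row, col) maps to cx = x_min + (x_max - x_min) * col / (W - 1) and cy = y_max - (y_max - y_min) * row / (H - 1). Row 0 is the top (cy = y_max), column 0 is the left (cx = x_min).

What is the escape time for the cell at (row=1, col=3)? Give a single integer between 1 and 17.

Answer: 17

Derivation:
z_0 = 0 + 0i, c = -1.0150 + 0.0875i
Iter 1: z = -1.0150 + 0.0875i, |z|^2 = 1.0379
Iter 2: z = 0.0076 + -0.0901i, |z|^2 = 0.0082
Iter 3: z = -1.0231 + 0.0861i, |z|^2 = 1.0541
Iter 4: z = 0.0242 + -0.0887i, |z|^2 = 0.0085
Iter 5: z = -1.0223 + 0.0832i, |z|^2 = 1.0520
Iter 6: z = 0.0232 + -0.0826i, |z|^2 = 0.0074
Iter 7: z = -1.0213 + 0.0837i, |z|^2 = 1.0500
Iter 8: z = 0.0210 + -0.0834i, |z|^2 = 0.0074
Iter 9: z = -1.0215 + 0.0840i, |z|^2 = 1.0505
Iter 10: z = 0.0214 + -0.0841i, |z|^2 = 0.0075
Iter 11: z = -1.0216 + 0.0839i, |z|^2 = 1.0507
Iter 12: z = 0.0217 + -0.0839i, |z|^2 = 0.0075
Iter 13: z = -1.0216 + 0.0839i, |z|^2 = 1.0506
Iter 14: z = 0.0216 + -0.0838i, |z|^2 = 0.0075
Iter 15: z = -1.0216 + 0.0839i, |z|^2 = 1.0506
Iter 16: z = 0.0216 + -0.0839i, |z|^2 = 0.0075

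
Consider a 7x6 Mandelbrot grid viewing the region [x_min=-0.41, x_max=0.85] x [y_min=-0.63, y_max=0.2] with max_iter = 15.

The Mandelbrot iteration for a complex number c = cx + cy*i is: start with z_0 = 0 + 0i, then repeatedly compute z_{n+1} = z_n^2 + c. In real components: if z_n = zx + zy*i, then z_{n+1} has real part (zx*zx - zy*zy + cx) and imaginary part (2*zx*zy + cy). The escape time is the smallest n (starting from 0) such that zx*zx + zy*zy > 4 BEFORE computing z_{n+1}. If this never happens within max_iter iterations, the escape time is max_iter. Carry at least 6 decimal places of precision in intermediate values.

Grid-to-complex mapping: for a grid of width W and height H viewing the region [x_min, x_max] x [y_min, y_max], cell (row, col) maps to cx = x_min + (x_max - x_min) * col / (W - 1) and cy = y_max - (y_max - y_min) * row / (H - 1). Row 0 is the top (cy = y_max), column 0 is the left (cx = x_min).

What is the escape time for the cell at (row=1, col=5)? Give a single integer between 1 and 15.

Answer: 4

Derivation:
z_0 = 0 + 0i, c = 0.6400 + 0.0340i
Iter 1: z = 0.6400 + 0.0340i, |z|^2 = 0.4108
Iter 2: z = 1.0484 + 0.0775i, |z|^2 = 1.1052
Iter 3: z = 1.7332 + 0.1966i, |z|^2 = 3.0427
Iter 4: z = 3.6054 + 0.7153i, |z|^2 = 13.5109
Escaped at iteration 4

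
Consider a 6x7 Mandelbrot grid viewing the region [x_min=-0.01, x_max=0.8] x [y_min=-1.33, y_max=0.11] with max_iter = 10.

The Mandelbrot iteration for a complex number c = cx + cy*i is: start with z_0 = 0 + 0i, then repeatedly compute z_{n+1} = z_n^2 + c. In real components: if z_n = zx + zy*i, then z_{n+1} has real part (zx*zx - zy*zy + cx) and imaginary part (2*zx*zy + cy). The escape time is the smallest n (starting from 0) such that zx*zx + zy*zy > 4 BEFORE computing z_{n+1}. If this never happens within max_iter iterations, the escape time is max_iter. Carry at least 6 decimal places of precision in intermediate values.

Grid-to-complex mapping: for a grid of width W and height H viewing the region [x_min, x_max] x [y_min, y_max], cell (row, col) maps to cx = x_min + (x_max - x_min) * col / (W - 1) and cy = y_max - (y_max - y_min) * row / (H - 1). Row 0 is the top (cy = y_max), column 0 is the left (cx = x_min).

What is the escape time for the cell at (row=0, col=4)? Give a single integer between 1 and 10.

z_0 = 0 + 0i, c = 0.6380 + 0.1100i
Iter 1: z = 0.6380 + 0.1100i, |z|^2 = 0.4191
Iter 2: z = 1.0329 + 0.2504i, |z|^2 = 1.1297
Iter 3: z = 1.6423 + 0.6272i, |z|^2 = 3.0905
Iter 4: z = 2.9417 + 2.1701i, |z|^2 = 13.3633
Escaped at iteration 4

Answer: 4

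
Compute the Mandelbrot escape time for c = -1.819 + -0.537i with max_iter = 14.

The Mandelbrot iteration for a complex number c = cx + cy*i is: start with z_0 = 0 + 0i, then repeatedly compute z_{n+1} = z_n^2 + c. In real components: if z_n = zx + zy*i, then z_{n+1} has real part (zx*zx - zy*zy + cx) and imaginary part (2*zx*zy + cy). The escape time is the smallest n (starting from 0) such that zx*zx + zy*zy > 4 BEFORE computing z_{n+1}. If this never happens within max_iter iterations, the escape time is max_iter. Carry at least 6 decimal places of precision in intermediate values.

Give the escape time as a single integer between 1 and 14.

z_0 = 0 + 0i, c = -1.8190 + -0.5370i
Iter 1: z = -1.8190 + -0.5370i, |z|^2 = 3.5971
Iter 2: z = 1.2014 + 1.4166i, |z|^2 = 3.4501
Iter 3: z = -2.3824 + 2.8668i, |z|^2 = 13.8945
Escaped at iteration 3

Answer: 3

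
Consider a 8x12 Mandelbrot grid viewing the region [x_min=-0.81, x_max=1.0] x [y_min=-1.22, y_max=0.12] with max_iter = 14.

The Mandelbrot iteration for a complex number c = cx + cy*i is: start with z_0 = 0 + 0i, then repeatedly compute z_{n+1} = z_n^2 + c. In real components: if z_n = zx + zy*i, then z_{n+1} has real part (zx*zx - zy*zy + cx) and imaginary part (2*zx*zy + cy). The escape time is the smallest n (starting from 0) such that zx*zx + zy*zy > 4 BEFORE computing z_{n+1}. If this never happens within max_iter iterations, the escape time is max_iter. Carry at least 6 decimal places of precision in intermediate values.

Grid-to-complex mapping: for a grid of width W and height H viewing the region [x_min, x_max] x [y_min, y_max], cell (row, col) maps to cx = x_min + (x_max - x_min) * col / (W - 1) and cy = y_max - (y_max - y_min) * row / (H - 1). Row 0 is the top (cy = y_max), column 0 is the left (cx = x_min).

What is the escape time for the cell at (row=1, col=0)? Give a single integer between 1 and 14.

Answer: 14

Derivation:
z_0 = 0 + 0i, c = -0.8100 + -0.0018i
Iter 1: z = -0.8100 + -0.0018i, |z|^2 = 0.6561
Iter 2: z = -0.1539 + 0.0011i, |z|^2 = 0.0237
Iter 3: z = -0.7863 + -0.0022i, |z|^2 = 0.6183
Iter 4: z = -0.1917 + 0.0016i, |z|^2 = 0.0368
Iter 5: z = -0.7732 + -0.0024i, |z|^2 = 0.5979
Iter 6: z = -0.2121 + 0.0019i, |z|^2 = 0.0450
Iter 7: z = -0.7650 + -0.0026i, |z|^2 = 0.5853
Iter 8: z = -0.2248 + 0.0022i, |z|^2 = 0.0505
Iter 9: z = -0.7595 + -0.0028i, |z|^2 = 0.5768
Iter 10: z = -0.2332 + 0.0025i, |z|^2 = 0.0544
Iter 11: z = -0.7556 + -0.0030i, |z|^2 = 0.5710
Iter 12: z = -0.2390 + 0.0027i, |z|^2 = 0.0571
Iter 13: z = -0.7529 + -0.0031i, |z|^2 = 0.5668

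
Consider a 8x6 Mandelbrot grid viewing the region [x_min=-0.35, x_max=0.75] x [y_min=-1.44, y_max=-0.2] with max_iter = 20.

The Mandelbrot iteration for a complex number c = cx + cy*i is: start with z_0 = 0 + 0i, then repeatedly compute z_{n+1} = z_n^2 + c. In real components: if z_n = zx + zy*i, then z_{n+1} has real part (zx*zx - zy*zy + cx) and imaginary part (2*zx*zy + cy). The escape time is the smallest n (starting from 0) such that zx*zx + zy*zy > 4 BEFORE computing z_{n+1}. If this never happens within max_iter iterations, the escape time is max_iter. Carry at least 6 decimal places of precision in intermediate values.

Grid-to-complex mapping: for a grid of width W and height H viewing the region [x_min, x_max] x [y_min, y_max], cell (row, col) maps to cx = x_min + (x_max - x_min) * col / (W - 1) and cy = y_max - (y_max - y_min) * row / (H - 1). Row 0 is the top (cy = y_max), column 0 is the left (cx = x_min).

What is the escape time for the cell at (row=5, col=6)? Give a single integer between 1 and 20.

Answer: 2

Derivation:
z_0 = 0 + 0i, c = 0.5929 + -1.4400i
Iter 1: z = 0.5929 + -1.4400i, |z|^2 = 2.4251
Iter 2: z = -1.1293 + -3.1474i, |z|^2 = 11.1815
Escaped at iteration 2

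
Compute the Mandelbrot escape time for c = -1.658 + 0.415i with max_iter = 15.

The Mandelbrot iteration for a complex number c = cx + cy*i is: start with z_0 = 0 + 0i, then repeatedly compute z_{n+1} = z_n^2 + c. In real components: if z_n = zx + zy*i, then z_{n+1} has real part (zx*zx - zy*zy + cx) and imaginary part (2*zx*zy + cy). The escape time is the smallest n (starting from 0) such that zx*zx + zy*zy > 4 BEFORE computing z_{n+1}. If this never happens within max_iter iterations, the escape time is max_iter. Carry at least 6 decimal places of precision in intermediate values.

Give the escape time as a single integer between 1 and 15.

Answer: 3

Derivation:
z_0 = 0 + 0i, c = -1.6580 + 0.4150i
Iter 1: z = -1.6580 + 0.4150i, |z|^2 = 2.9212
Iter 2: z = 0.9187 + -0.9611i, |z|^2 = 1.7679
Iter 3: z = -1.7377 + -1.3511i, |z|^2 = 4.8450
Escaped at iteration 3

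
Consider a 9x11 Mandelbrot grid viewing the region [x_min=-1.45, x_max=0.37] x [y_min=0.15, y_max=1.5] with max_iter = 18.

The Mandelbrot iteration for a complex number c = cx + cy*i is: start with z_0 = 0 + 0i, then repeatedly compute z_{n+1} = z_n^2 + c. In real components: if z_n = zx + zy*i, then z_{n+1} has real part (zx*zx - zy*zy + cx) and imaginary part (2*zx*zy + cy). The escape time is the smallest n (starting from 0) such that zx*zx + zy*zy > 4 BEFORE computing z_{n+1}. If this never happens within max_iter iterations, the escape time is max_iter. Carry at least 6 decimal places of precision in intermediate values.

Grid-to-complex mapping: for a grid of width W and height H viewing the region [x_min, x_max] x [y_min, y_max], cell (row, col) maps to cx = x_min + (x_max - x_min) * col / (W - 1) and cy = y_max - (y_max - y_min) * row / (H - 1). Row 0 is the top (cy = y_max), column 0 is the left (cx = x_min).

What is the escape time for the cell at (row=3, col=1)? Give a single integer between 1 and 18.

z_0 = 0 + 0i, c = -1.2225 + 1.0950i
Iter 1: z = -1.2225 + 1.0950i, |z|^2 = 2.6935
Iter 2: z = -0.9270 + -1.5823i, |z|^2 = 3.3630
Iter 3: z = -2.8667 + 4.0286i, |z|^2 = 24.4477
Escaped at iteration 3

Answer: 3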